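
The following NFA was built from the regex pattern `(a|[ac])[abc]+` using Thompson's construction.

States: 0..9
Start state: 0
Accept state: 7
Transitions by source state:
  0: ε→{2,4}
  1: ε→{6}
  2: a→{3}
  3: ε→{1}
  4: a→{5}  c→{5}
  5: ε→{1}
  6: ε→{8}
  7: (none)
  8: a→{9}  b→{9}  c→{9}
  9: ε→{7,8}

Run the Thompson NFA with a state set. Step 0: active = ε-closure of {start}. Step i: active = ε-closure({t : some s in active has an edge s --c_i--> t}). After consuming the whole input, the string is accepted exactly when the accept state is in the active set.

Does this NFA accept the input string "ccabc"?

Answer: ACCEPT

Derivation:
start: ε-closure({0}) = {0,2,4}
'c' @ 1: {1,5,6,8}
'c' @ 2: {7,8,9}  ✓accept
'a' @ 3: {7,8,9}  ✓accept
'b' @ 4: {7,8,9}  ✓accept
'c' @ 5: {7,8,9}  ✓accept
end set {7,8,9} — state 7 in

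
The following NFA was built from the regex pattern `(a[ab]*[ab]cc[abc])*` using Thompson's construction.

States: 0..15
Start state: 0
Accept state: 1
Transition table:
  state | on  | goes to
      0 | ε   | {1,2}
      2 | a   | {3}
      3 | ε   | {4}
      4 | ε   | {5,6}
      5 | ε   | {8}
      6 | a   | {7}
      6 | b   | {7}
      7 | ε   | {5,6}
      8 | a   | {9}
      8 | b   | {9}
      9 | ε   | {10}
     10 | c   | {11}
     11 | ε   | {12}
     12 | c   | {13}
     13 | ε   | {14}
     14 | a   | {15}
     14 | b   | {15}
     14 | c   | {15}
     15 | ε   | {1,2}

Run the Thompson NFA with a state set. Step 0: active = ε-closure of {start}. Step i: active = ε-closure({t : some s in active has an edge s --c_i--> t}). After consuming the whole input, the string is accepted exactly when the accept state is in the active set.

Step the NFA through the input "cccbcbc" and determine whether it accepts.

start: ε-closure({0}) = {0,1,2}
'c' @ 1: {}  — state set empty
rest 'ccbcbc' ignored (set empty)
after full input: {}  (accept=1 not in)

Answer: REJECT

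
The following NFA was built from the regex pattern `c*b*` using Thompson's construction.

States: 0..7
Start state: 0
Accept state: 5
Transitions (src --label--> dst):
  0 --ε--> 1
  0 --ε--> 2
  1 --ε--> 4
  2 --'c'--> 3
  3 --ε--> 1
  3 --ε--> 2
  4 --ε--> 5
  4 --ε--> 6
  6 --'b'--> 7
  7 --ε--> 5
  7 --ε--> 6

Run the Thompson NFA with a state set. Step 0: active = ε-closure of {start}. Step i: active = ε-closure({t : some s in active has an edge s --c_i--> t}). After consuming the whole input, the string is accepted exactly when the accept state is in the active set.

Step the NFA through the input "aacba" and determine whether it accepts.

initial (ε-close {0}): {0,1,2,4,5,6}
'a' @ 1: {}  — dead — no transitions
rest 'acba' ignored (set empty)
final: {}; accept 5 not in set

Answer: REJECT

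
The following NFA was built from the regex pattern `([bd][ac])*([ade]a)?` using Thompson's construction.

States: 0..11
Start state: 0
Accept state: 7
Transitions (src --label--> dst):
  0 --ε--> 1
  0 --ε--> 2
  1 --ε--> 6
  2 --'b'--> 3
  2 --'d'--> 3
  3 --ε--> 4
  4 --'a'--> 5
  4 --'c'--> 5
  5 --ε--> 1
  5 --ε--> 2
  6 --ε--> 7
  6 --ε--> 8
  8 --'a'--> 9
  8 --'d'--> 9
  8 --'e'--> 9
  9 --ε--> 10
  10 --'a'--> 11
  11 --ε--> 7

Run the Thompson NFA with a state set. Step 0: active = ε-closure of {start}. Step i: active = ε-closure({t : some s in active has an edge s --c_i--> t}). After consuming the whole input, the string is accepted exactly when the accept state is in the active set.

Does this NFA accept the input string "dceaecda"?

initial (ε-close {0}): {0,1,2,6,7,8}
'd' @ 1: {3,4,9,10}
'c' @ 2: {1,2,5,6,7,8}  [accepting]
'e' @ 3: {9,10}
'a' @ 4: {7,11}  [accepting]
'e' @ 5: {}  — state set empty
rest 'cda' ignored (set empty)
final: {}; accept 7 not in set

Answer: REJECT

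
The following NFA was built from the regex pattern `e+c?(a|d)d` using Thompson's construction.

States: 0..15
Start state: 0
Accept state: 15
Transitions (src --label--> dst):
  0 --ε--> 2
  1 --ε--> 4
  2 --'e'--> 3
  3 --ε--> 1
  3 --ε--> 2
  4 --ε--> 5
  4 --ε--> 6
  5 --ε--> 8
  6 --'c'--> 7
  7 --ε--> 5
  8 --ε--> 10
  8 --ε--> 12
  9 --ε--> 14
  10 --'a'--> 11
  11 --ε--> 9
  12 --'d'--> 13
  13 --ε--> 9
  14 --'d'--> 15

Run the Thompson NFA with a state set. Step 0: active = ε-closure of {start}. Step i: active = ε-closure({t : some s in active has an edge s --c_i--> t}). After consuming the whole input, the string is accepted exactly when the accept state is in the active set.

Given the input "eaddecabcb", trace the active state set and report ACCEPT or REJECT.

start: ε-closure({0}) = {0,2}
'e' @ 1: {1,2,3,4,5,6,8,10,12}
'a' @ 2: {9,11,14}
'd' @ 3: {15}  (accept∈set)
'd' @ 4: {}  — no active states
rest 'ecabcb' ignored (set empty)
end set {} — state 15 not in

Answer: REJECT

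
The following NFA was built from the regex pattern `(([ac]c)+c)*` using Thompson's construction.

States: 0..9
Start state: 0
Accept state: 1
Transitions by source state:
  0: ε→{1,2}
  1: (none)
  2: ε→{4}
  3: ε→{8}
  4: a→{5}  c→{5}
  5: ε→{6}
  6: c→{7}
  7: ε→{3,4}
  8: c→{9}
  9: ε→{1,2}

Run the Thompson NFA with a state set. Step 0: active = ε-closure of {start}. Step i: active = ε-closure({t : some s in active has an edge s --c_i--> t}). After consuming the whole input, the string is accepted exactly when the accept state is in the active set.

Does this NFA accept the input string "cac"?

S₀ = ε-closure({0}) = {0,1,2,4}
'c' @ 1: {5,6}
'a' @ 2: {}  — dead — no transitions
rest 'c' ignored (set empty)
after full input: {}  (accept=1 not in)

Answer: REJECT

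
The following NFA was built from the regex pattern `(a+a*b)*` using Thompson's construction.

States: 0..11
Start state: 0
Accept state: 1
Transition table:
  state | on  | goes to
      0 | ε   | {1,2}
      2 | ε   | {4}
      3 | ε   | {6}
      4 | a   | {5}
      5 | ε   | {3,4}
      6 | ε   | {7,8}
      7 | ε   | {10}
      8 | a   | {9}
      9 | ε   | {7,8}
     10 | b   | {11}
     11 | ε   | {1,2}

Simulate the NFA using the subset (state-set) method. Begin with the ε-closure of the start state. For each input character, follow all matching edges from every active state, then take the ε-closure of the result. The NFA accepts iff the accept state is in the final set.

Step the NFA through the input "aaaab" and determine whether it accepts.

Answer: ACCEPT

Trace:
S₀ = ε-closure({0}) = {0,1,2,4}
'a' @ 1: {3,4,5,6,7,8,10}
'a' @ 2: {3,4,5,6,7,8,9,10}
'a' @ 3: {3,4,5,6,7,8,9,10}
'a' @ 4: {3,4,5,6,7,8,9,10}
'b' @ 5: {1,2,4,11}  (accept∈set)
end set {1,2,4,11} — state 1 in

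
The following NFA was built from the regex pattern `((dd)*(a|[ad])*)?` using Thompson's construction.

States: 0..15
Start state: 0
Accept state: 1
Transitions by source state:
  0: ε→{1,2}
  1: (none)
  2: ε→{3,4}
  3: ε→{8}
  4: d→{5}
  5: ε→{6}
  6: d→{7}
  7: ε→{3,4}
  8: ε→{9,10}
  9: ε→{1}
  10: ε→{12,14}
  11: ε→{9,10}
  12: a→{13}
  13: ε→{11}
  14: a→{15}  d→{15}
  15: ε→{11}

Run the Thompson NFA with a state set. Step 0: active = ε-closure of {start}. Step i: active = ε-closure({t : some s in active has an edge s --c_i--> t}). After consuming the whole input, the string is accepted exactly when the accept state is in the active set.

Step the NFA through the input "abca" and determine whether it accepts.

initial (ε-close {0}): {0,1,2,3,4,8,9,10,12,14}
'a' @ 1: {1,9,10,11,12,13,14,15}  [accepting]
'b' @ 2: {}  — state set empty
rest 'ca' ignored (set empty)
final: {}; accept 1 not in set

Answer: REJECT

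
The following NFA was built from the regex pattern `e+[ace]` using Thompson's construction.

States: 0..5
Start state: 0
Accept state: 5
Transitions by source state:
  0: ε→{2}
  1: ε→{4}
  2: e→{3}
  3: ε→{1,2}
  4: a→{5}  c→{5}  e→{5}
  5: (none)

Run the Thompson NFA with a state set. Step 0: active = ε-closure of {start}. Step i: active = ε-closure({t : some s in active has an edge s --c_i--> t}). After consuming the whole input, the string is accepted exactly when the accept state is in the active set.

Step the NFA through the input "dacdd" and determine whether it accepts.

start: ε-closure({0}) = {0,2}
'd' @ 1: {}  — state set empty
rest 'acdd' ignored (set empty)
after full input: {}  (accept=5 not in)

Answer: REJECT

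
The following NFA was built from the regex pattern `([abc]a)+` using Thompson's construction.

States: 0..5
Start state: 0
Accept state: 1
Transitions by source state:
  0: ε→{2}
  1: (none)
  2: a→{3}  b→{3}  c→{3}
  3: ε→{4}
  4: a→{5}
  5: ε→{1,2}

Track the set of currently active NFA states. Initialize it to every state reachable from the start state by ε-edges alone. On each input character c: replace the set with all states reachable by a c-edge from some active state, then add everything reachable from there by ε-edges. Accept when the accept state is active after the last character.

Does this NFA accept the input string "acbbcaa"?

Answer: REJECT

Trace:
initial (ε-close {0}): {0,2}
'a' @ 1: {3,4}
'c' @ 2: {}  — no active states
rest 'bbcaa' ignored (set empty)
final: {}; accept 1 not in set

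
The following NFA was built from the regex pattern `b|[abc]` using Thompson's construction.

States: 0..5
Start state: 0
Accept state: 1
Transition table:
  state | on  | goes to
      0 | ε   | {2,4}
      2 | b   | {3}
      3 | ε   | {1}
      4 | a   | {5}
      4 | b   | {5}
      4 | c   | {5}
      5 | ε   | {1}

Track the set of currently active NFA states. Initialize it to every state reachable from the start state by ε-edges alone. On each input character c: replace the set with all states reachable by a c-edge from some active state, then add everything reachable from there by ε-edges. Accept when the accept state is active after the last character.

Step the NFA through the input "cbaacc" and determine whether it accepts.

initial (ε-close {0}): {0,2,4}
'c' @ 1: {1,5}  (accept∈set)
'b' @ 2: {}  — dead — no transitions
rest 'aacc' ignored (set empty)
final: {}; accept 1 not in set

Answer: REJECT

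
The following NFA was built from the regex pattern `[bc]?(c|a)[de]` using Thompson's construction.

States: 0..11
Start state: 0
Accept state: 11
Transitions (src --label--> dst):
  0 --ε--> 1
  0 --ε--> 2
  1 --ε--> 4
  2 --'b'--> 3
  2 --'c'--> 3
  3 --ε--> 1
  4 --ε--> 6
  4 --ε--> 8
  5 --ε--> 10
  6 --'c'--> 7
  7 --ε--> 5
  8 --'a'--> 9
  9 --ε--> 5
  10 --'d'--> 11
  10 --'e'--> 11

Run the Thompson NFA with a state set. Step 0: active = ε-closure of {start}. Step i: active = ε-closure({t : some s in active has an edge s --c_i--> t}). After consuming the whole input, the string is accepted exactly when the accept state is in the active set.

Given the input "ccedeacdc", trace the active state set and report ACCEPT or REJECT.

Answer: REJECT

Steps:
start: ε-closure({0}) = {0,1,2,4,6,8}
'c' @ 1: {1,3,4,5,6,7,8,10}
'c' @ 2: {5,7,10}
'e' @ 3: {11}  [accepting]
'd' @ 4: {}  — no active states
rest 'eacdc' ignored (set empty)
final: {}; accept 11 not in set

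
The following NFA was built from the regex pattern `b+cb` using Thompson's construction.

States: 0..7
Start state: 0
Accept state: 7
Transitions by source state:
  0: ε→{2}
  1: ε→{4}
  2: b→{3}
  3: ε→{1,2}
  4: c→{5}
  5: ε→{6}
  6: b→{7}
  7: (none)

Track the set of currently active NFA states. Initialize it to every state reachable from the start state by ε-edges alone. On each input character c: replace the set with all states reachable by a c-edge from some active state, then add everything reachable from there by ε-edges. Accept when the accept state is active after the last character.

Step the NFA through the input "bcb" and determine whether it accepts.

Answer: ACCEPT

Trace:
S₀ = ε-closure({0}) = {0,2}
'b' @ 1: {1,2,3,4}
'c' @ 2: {5,6}
'b' @ 3: {7}  (accept∈set)
after full input: {7}  (accept=7 in)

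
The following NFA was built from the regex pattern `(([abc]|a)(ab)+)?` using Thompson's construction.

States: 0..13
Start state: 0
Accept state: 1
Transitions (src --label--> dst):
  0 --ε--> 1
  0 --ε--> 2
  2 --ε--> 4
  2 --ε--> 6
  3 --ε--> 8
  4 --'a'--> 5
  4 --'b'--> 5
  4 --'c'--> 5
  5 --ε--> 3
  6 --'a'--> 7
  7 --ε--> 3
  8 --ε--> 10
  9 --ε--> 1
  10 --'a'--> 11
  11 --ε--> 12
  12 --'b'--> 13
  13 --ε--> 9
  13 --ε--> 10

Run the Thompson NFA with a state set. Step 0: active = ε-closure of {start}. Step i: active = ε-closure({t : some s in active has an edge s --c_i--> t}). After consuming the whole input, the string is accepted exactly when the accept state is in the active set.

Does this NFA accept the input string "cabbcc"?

initial (ε-close {0}): {0,1,2,4,6}
'c' @ 1: {3,5,8,10}
'a' @ 2: {11,12}
'b' @ 3: {1,9,10,13}  ✓accept
'b' @ 4: {}  — dead — no transitions
rest 'cc' ignored (set empty)
end set {} — state 1 not in

Answer: REJECT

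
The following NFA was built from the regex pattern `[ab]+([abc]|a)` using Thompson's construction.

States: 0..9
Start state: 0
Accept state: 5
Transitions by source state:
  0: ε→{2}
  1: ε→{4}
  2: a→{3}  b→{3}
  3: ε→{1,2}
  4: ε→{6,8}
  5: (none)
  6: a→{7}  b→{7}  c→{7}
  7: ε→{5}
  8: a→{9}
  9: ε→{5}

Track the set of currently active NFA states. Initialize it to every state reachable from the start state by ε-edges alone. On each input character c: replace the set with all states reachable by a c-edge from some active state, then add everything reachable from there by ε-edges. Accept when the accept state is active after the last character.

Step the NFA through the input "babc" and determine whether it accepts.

Answer: ACCEPT

Steps:
initial (ε-close {0}): {0,2}
'b' @ 1: {1,2,3,4,6,8}
'a' @ 2: {1,2,3,4,5,6,7,8,9}  [accepting]
'b' @ 3: {1,2,3,4,5,6,7,8}  [accepting]
'c' @ 4: {5,7}  [accepting]
final: {5,7}; accept 5 in set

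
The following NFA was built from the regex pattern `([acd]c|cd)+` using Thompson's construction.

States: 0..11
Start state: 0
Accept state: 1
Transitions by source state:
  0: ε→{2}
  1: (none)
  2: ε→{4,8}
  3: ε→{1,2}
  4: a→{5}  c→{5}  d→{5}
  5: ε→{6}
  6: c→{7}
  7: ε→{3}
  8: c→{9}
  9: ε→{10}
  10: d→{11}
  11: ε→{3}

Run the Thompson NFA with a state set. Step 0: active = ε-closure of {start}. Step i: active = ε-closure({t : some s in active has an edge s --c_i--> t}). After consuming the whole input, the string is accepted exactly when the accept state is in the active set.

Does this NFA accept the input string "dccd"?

S₀ = ε-closure({0}) = {0,2,4,8}
'd' @ 1: {5,6}
'c' @ 2: {1,2,3,4,7,8}  ✓accept
'c' @ 3: {5,6,9,10}
'd' @ 4: {1,2,3,4,8,11}  ✓accept
final: {1,2,3,4,8,11}; accept 1 in set

Answer: ACCEPT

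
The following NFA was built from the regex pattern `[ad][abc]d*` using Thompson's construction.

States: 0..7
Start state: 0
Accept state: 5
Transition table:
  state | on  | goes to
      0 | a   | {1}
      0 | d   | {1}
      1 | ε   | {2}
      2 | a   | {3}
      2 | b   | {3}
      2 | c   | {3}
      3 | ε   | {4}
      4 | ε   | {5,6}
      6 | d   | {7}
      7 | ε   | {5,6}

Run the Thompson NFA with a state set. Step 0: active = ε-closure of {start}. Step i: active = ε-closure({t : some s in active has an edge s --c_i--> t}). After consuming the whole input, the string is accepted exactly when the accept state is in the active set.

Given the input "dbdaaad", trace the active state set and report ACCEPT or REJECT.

S₀ = ε-closure({0}) = {0}
'd' @ 1: {1,2}
'b' @ 2: {3,4,5,6}  ✓accept
'd' @ 3: {5,6,7}  ✓accept
'a' @ 4: {}  — state set empty
rest 'aad' ignored (set empty)
after full input: {}  (accept=5 not in)

Answer: REJECT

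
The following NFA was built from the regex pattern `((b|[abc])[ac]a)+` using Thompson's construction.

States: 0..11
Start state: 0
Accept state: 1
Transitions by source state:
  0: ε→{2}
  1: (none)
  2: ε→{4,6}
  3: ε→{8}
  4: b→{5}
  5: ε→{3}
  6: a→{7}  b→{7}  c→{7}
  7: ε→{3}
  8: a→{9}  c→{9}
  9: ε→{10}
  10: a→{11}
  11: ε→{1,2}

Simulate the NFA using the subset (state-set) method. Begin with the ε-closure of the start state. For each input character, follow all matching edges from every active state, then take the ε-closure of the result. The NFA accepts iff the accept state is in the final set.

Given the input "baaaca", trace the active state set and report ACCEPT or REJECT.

start: ε-closure({0}) = {0,2,4,6}
'b' @ 1: {3,5,7,8}
'a' @ 2: {9,10}
'a' @ 3: {1,2,4,6,11}  ✓accept
'a' @ 4: {3,7,8}
'c' @ 5: {9,10}
'a' @ 6: {1,2,4,6,11}  ✓accept
end set {1,2,4,6,11} — state 1 in

Answer: ACCEPT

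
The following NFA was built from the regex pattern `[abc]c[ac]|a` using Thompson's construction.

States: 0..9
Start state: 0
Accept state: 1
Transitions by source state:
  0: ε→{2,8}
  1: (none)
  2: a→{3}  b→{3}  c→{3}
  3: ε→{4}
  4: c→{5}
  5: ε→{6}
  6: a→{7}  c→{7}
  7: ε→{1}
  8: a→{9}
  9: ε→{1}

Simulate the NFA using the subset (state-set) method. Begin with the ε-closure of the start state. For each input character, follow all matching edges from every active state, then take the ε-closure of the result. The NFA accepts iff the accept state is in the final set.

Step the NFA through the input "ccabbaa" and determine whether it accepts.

S₀ = ε-closure({0}) = {0,2,8}
'c' @ 1: {3,4}
'c' @ 2: {5,6}
'a' @ 3: {1,7}  ✓accept
'b' @ 4: {}  — dead — no transitions
rest 'baa' ignored (set empty)
final: {}; accept 1 not in set

Answer: REJECT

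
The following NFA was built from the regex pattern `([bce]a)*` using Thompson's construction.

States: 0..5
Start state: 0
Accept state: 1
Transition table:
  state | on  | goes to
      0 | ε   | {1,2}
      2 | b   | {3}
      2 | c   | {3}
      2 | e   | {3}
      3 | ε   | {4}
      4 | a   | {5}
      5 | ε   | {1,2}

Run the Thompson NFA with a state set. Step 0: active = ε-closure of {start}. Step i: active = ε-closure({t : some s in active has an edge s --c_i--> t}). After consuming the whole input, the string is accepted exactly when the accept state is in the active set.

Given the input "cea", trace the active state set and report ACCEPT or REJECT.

initial (ε-close {0}): {0,1,2}
'c' @ 1: {3,4}
'e' @ 2: {}  — no active states
rest 'a' ignored (set empty)
final: {}; accept 1 not in set

Answer: REJECT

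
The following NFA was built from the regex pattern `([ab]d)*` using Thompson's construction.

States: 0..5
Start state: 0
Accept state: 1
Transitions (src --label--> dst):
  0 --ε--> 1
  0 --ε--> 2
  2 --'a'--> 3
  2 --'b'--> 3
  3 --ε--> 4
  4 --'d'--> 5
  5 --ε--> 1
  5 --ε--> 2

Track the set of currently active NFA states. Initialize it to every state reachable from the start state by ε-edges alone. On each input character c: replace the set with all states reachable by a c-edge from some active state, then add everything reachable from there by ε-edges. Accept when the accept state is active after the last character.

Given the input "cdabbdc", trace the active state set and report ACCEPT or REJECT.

start: ε-closure({0}) = {0,1,2}
'c' @ 1: {}  — state set empty
rest 'dabbdc' ignored (set empty)
end set {} — state 1 not in

Answer: REJECT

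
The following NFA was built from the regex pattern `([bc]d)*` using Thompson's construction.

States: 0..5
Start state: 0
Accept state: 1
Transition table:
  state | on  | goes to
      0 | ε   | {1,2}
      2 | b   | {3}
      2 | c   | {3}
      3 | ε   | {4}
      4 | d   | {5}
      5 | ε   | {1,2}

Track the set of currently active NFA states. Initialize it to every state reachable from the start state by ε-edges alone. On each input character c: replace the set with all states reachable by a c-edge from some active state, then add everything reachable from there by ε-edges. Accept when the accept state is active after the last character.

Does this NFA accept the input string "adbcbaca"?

S₀ = ε-closure({0}) = {0,1,2}
'a' @ 1: {}  — dead — no transitions
rest 'dbcbaca' ignored (set empty)
end set {} — state 1 not in

Answer: REJECT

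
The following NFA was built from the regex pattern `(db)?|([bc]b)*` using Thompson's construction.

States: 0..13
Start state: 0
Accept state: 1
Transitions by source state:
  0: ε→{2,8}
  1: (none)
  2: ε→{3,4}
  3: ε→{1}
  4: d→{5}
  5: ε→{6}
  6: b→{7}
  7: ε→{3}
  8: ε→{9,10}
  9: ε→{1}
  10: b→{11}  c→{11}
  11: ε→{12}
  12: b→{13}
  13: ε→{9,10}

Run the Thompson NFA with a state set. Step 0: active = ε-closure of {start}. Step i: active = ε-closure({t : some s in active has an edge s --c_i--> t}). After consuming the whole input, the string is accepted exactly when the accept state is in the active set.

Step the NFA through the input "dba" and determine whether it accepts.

Answer: REJECT

Derivation:
start: ε-closure({0}) = {0,1,2,3,4,8,9,10}
'd' @ 1: {5,6}
'b' @ 2: {1,3,7}  (accept∈set)
'a' @ 3: {}  — dead — no transitions
final: {}; accept 1 not in set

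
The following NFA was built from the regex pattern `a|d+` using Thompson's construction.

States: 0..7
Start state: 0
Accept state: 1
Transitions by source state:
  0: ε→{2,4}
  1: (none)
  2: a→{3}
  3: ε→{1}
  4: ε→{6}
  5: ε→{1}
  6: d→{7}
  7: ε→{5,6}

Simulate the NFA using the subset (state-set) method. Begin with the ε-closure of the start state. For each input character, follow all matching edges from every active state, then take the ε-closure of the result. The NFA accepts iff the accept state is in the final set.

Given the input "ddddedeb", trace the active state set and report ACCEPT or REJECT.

S₀ = ε-closure({0}) = {0,2,4,6}
'd' @ 1: {1,5,6,7}  [accepting]
'd' @ 2: {1,5,6,7}  [accepting]
'd' @ 3: {1,5,6,7}  [accepting]
'd' @ 4: {1,5,6,7}  [accepting]
'e' @ 5: {}  — dead — no transitions
rest 'deb' ignored (set empty)
final: {}; accept 1 not in set

Answer: REJECT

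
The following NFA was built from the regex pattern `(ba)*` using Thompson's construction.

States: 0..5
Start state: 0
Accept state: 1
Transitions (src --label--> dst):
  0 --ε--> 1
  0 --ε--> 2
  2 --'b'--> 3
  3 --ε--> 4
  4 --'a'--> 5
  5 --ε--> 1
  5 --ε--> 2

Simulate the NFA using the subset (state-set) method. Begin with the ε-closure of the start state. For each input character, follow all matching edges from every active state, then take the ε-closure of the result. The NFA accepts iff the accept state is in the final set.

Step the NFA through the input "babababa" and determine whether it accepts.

Answer: ACCEPT

Steps:
initial (ε-close {0}): {0,1,2}
'b' @ 1: {3,4}
'a' @ 2: {1,2,5}  ✓accept
'b' @ 3: {3,4}
'a' @ 4: {1,2,5}  ✓accept
'b' @ 5: {3,4}
'a' @ 6: {1,2,5}  ✓accept
'b' @ 7: {3,4}
'a' @ 8: {1,2,5}  ✓accept
end set {1,2,5} — state 1 in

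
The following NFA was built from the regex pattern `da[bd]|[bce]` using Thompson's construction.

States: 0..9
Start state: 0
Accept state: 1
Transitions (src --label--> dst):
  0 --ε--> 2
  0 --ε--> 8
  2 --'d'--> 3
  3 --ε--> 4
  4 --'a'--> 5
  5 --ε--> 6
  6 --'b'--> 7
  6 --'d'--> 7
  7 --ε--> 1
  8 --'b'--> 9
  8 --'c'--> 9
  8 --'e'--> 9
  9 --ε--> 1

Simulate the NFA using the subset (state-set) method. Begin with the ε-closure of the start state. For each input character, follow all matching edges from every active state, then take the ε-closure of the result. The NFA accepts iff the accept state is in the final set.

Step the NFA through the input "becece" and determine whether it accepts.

initial (ε-close {0}): {0,2,8}
'b' @ 1: {1,9}  ✓accept
'e' @ 2: {}  — no active states
rest 'cece' ignored (set empty)
end set {} — state 1 not in

Answer: REJECT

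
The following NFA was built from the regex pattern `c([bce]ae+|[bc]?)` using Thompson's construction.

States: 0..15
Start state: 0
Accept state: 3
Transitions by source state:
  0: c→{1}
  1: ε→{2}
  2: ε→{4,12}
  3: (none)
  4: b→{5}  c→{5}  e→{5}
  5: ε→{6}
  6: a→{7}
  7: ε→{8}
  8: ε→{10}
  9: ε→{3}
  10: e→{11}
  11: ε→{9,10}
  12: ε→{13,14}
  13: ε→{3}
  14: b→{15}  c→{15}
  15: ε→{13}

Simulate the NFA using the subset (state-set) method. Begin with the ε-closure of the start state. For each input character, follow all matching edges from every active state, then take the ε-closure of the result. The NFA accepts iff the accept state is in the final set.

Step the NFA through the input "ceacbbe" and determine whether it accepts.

initial (ε-close {0}): {0}
'c' @ 1: {1,2,3,4,12,13,14}  ✓accept
'e' @ 2: {5,6}
'a' @ 3: {7,8,10}
'c' @ 4: {}  — no active states
rest 'bbe' ignored (set empty)
final: {}; accept 3 not in set

Answer: REJECT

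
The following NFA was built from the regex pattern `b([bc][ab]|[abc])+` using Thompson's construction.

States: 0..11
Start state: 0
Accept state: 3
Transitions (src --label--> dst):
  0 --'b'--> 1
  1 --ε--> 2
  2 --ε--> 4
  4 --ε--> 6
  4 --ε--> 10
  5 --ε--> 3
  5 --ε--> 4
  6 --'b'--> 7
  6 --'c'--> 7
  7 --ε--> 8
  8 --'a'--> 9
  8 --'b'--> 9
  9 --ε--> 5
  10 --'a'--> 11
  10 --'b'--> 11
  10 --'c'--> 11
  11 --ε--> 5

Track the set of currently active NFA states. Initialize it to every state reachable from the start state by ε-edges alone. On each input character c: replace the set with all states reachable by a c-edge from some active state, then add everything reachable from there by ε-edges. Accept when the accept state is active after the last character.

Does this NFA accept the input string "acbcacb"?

Answer: REJECT

Steps:
initial (ε-close {0}): {0}
'a' @ 1: {}  — dead — no transitions
rest 'cbcacb' ignored (set empty)
after full input: {}  (accept=3 not in)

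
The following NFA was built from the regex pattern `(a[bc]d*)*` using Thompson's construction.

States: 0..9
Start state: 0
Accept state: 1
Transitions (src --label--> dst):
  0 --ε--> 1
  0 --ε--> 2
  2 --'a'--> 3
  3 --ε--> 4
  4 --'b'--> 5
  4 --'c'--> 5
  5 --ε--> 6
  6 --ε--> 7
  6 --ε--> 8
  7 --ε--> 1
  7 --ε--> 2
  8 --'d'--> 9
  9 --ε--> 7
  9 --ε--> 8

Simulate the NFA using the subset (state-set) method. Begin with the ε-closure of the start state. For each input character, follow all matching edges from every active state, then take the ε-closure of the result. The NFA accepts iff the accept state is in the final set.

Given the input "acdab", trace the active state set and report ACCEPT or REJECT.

initial (ε-close {0}): {0,1,2}
'a' @ 1: {3,4}
'c' @ 2: {1,2,5,6,7,8}  [accepting]
'd' @ 3: {1,2,7,8,9}  [accepting]
'a' @ 4: {3,4}
'b' @ 5: {1,2,5,6,7,8}  [accepting]
final: {1,2,5,6,7,8}; accept 1 in set

Answer: ACCEPT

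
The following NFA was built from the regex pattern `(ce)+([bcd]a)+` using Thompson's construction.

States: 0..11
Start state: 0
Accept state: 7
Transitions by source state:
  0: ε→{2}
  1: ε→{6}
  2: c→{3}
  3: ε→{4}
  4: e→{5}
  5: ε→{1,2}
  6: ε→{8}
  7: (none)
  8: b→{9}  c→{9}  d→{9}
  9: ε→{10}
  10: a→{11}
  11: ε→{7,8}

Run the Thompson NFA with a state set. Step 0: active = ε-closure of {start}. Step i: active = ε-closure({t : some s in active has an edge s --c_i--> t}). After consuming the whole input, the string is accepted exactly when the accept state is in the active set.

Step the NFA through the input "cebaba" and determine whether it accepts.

Answer: ACCEPT

Steps:
start: ε-closure({0}) = {0,2}
'c' @ 1: {3,4}
'e' @ 2: {1,2,5,6,8}
'b' @ 3: {9,10}
'a' @ 4: {7,8,11}  (accept∈set)
'b' @ 5: {9,10}
'a' @ 6: {7,8,11}  (accept∈set)
final: {7,8,11}; accept 7 in set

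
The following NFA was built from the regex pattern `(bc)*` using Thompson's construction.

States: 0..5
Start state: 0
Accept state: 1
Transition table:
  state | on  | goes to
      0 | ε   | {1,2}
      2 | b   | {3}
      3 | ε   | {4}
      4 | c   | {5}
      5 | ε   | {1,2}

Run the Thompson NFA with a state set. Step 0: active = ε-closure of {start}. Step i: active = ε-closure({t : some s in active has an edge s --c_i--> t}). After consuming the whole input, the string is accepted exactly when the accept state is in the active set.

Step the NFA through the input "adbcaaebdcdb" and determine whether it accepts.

Answer: REJECT

Trace:
initial (ε-close {0}): {0,1,2}
'a' @ 1: {}  — dead — no transitions
rest 'dbcaaebdcdb' ignored (set empty)
after full input: {}  (accept=1 not in)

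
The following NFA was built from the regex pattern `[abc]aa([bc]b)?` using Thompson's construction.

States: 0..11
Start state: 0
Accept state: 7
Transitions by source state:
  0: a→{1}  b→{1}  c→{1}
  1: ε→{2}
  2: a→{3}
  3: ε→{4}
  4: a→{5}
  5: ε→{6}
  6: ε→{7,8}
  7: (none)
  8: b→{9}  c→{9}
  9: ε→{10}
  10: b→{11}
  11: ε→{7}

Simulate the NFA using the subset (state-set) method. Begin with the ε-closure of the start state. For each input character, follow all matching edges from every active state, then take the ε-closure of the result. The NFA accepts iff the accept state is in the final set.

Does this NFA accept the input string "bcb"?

Answer: REJECT

Derivation:
S₀ = ε-closure({0}) = {0}
'b' @ 1: {1,2}
'c' @ 2: {}  — dead — no transitions
rest 'b' ignored (set empty)
after full input: {}  (accept=7 not in)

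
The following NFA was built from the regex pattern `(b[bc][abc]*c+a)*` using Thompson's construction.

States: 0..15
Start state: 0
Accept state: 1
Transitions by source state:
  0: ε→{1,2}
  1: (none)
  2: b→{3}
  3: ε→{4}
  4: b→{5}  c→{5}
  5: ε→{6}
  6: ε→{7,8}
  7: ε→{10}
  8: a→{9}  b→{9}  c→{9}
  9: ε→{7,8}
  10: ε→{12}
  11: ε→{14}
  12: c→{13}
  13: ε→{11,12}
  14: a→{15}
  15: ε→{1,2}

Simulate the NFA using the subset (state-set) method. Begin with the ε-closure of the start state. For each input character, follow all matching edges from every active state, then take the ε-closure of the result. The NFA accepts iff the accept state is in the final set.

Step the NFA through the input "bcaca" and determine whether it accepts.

Answer: ACCEPT

Steps:
S₀ = ε-closure({0}) = {0,1,2}
'b' @ 1: {3,4}
'c' @ 2: {5,6,7,8,10,12}
'a' @ 3: {7,8,9,10,12}
'c' @ 4: {7,8,9,10,11,12,13,14}
'a' @ 5: {1,2,7,8,9,10,12,15}  ✓accept
end set {1,2,7,8,9,10,12,15} — state 1 in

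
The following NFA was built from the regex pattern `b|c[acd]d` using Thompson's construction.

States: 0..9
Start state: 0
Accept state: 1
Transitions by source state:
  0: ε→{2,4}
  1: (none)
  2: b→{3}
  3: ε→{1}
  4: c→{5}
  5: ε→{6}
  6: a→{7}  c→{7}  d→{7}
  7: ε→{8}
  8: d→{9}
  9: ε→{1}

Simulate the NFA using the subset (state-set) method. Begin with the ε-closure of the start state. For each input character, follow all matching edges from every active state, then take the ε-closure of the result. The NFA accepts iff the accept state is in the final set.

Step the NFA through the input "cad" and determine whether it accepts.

start: ε-closure({0}) = {0,2,4}
'c' @ 1: {5,6}
'a' @ 2: {7,8}
'd' @ 3: {1,9}  [accepting]
after full input: {1,9}  (accept=1 in)

Answer: ACCEPT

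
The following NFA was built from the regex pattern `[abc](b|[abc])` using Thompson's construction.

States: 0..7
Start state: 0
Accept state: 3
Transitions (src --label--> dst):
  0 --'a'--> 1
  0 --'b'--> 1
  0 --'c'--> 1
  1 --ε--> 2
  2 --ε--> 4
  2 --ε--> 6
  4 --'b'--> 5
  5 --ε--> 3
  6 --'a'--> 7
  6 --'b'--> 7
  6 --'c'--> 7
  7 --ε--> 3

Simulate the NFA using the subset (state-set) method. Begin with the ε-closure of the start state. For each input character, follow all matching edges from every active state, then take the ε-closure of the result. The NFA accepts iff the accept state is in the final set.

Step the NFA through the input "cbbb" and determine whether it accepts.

Answer: REJECT

Steps:
initial (ε-close {0}): {0}
'c' @ 1: {1,2,4,6}
'b' @ 2: {3,5,7}  (accept∈set)
'b' @ 3: {}  — dead — no transitions
rest 'b' ignored (set empty)
after full input: {}  (accept=3 not in)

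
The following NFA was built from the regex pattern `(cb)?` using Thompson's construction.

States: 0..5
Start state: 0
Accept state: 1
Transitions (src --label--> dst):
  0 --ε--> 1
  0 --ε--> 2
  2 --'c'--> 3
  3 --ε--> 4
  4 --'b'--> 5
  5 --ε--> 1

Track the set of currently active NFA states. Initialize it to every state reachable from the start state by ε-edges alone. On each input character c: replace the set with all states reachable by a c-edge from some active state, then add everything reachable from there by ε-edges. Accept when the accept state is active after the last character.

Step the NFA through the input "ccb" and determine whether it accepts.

Answer: REJECT

Steps:
start: ε-closure({0}) = {0,1,2}
'c' @ 1: {3,4}
'c' @ 2: {}  — state set empty
rest 'b' ignored (set empty)
end set {} — state 1 not in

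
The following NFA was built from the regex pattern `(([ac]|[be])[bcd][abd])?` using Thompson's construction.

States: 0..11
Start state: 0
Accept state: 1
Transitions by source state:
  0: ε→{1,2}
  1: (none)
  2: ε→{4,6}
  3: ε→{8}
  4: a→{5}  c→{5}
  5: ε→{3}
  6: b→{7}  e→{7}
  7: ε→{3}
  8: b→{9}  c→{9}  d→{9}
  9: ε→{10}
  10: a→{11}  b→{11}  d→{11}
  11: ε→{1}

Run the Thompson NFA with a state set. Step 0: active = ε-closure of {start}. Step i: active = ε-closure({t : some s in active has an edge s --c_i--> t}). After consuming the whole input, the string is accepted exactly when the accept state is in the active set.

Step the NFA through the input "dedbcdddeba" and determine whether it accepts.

S₀ = ε-closure({0}) = {0,1,2,4,6}
'd' @ 1: {}  — dead — no transitions
rest 'edbcdddeba' ignored (set empty)
final: {}; accept 1 not in set

Answer: REJECT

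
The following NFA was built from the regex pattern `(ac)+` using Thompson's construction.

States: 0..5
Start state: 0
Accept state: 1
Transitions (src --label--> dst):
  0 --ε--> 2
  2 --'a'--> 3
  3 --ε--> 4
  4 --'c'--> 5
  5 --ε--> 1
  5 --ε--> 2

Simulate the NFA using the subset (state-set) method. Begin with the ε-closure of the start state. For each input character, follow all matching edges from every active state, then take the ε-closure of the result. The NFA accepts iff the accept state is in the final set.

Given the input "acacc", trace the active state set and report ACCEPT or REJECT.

Answer: REJECT

Trace:
start: ε-closure({0}) = {0,2}
'a' @ 1: {3,4}
'c' @ 2: {1,2,5}  [accepting]
'a' @ 3: {3,4}
'c' @ 4: {1,2,5}  [accepting]
'c' @ 5: {}  — no active states
end set {} — state 1 not in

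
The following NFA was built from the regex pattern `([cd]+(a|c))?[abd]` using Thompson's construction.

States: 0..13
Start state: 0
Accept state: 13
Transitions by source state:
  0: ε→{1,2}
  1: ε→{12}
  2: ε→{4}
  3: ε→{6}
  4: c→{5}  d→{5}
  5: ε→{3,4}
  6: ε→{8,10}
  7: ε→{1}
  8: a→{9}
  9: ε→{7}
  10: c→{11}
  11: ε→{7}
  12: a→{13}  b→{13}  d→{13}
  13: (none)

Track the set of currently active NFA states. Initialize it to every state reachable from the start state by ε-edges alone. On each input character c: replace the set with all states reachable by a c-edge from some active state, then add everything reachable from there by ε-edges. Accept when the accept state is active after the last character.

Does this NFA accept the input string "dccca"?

initial (ε-close {0}): {0,1,2,4,12}
'd' @ 1: {3,4,5,6,8,10,13}  [accepting]
'c' @ 2: {1,3,4,5,6,7,8,10,11,12}
'c' @ 3: {1,3,4,5,6,7,8,10,11,12}
'c' @ 4: {1,3,4,5,6,7,8,10,11,12}
'a' @ 5: {1,7,9,12,13}  [accepting]
end set {1,7,9,12,13} — state 13 in

Answer: ACCEPT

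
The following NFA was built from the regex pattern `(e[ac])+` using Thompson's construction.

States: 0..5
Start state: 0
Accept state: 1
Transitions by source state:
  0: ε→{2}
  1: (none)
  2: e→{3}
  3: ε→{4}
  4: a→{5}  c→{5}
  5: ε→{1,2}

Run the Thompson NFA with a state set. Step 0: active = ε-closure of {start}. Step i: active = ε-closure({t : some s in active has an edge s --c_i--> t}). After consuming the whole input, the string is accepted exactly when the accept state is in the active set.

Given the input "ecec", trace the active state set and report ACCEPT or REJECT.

start: ε-closure({0}) = {0,2}
'e' @ 1: {3,4}
'c' @ 2: {1,2,5}  ✓accept
'e' @ 3: {3,4}
'c' @ 4: {1,2,5}  ✓accept
end set {1,2,5} — state 1 in

Answer: ACCEPT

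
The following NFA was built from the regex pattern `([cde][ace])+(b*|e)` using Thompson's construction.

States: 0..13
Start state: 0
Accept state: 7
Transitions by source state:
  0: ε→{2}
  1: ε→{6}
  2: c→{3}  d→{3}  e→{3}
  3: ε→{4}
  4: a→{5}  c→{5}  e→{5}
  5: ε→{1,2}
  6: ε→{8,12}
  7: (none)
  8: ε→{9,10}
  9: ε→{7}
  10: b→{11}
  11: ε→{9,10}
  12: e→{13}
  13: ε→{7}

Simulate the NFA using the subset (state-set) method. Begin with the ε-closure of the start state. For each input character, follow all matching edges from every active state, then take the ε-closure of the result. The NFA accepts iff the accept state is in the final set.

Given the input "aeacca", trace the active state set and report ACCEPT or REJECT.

Answer: REJECT

Derivation:
start: ε-closure({0}) = {0,2}
'a' @ 1: {}  — dead — no transitions
rest 'eacca' ignored (set empty)
after full input: {}  (accept=7 not in)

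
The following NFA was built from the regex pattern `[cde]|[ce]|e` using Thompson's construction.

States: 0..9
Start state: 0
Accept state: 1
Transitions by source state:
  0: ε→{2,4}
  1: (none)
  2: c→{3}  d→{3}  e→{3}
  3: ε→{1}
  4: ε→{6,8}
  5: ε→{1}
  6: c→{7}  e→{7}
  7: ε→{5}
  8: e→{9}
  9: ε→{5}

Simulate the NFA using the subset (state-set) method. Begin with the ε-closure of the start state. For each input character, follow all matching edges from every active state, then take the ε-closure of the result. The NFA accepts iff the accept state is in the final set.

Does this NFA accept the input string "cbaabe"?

Answer: REJECT

Steps:
S₀ = ε-closure({0}) = {0,2,4,6,8}
'c' @ 1: {1,3,5,7}  ✓accept
'b' @ 2: {}  — no active states
rest 'aabe' ignored (set empty)
after full input: {}  (accept=1 not in)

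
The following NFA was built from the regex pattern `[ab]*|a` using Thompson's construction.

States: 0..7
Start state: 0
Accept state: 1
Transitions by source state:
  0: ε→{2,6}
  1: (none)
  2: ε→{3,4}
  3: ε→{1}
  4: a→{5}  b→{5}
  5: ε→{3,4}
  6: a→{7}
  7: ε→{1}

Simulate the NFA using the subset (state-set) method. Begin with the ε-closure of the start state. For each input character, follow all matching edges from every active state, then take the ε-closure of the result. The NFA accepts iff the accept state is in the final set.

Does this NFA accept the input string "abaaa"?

initial (ε-close {0}): {0,1,2,3,4,6}
'a' @ 1: {1,3,4,5,7}  [accepting]
'b' @ 2: {1,3,4,5}  [accepting]
'a' @ 3: {1,3,4,5}  [accepting]
'a' @ 4: {1,3,4,5}  [accepting]
'a' @ 5: {1,3,4,5}  [accepting]
end set {1,3,4,5} — state 1 in

Answer: ACCEPT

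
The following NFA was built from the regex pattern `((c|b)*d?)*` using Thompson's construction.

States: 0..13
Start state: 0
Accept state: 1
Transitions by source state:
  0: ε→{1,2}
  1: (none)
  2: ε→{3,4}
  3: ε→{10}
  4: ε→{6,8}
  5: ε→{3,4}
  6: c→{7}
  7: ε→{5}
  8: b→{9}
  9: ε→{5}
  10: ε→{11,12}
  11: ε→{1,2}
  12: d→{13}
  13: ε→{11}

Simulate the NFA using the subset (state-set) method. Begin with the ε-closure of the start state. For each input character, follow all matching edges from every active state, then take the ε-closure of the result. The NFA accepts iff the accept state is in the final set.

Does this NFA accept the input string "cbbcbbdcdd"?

Answer: ACCEPT

Trace:
initial (ε-close {0}): {0,1,2,3,4,6,8,10,11,12}
'c' @ 1: {1,2,3,4,5,6,7,8,10,11,12}  ✓accept
'b' @ 2: {1,2,3,4,5,6,8,9,10,11,12}  ✓accept
'b' @ 3: {1,2,3,4,5,6,8,9,10,11,12}  ✓accept
'c' @ 4: {1,2,3,4,5,6,7,8,10,11,12}  ✓accept
'b' @ 5: {1,2,3,4,5,6,8,9,10,11,12}  ✓accept
'b' @ 6: {1,2,3,4,5,6,8,9,10,11,12}  ✓accept
'd' @ 7: {1,2,3,4,6,8,10,11,12,13}  ✓accept
'c' @ 8: {1,2,3,4,5,6,7,8,10,11,12}  ✓accept
'd' @ 9: {1,2,3,4,6,8,10,11,12,13}  ✓accept
'd' @ 10: {1,2,3,4,6,8,10,11,12,13}  ✓accept
end set {1,2,3,4,6,8,10,11,12,13} — state 1 in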